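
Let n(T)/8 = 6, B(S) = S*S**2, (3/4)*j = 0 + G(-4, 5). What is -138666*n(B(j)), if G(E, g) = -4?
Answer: -6655968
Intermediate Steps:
j = -16/3 (j = 4*(0 - 4)/3 = (4/3)*(-4) = -16/3 ≈ -5.3333)
B(S) = S**3
n(T) = 48 (n(T) = 8*6 = 48)
-138666*n(B(j)) = -138666*48 = -6655968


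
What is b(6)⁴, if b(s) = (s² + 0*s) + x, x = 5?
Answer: 2825761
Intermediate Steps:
b(s) = 5 + s² (b(s) = (s² + 0*s) + 5 = (s² + 0) + 5 = s² + 5 = 5 + s²)
b(6)⁴ = (5 + 6²)⁴ = (5 + 36)⁴ = 41⁴ = 2825761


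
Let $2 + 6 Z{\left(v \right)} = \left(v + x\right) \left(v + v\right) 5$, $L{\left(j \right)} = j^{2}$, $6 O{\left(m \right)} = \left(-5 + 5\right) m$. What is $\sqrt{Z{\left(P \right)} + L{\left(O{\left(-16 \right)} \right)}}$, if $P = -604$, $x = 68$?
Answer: $\sqrt{539573} \approx 734.56$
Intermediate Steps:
$O{\left(m \right)} = 0$ ($O{\left(m \right)} = \frac{\left(-5 + 5\right) m}{6} = \frac{0 m}{6} = \frac{1}{6} \cdot 0 = 0$)
$Z{\left(v \right)} = - \frac{1}{3} + \frac{5 v \left(68 + v\right)}{3}$ ($Z{\left(v \right)} = - \frac{1}{3} + \frac{\left(v + 68\right) \left(v + v\right) 5}{6} = - \frac{1}{3} + \frac{\left(68 + v\right) 2 v 5}{6} = - \frac{1}{3} + \frac{2 v \left(68 + v\right) 5}{6} = - \frac{1}{3} + \frac{10 v \left(68 + v\right)}{6} = - \frac{1}{3} + \frac{5 v \left(68 + v\right)}{3}$)
$\sqrt{Z{\left(P \right)} + L{\left(O{\left(-16 \right)} \right)}} = \sqrt{\left(- \frac{1}{3} + \frac{5 \left(-604\right)^{2}}{3} + \frac{340}{3} \left(-604\right)\right) + 0^{2}} = \sqrt{\left(- \frac{1}{3} + \frac{5}{3} \cdot 364816 - \frac{205360}{3}\right) + 0} = \sqrt{\left(- \frac{1}{3} + \frac{1824080}{3} - \frac{205360}{3}\right) + 0} = \sqrt{539573 + 0} = \sqrt{539573}$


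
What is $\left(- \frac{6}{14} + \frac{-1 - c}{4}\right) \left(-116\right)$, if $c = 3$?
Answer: $\frac{1160}{7} \approx 165.71$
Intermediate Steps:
$\left(- \frac{6}{14} + \frac{-1 - c}{4}\right) \left(-116\right) = \left(- \frac{6}{14} + \frac{-1 - 3}{4}\right) \left(-116\right) = \left(\left(-6\right) \frac{1}{14} + \left(-1 - 3\right) \frac{1}{4}\right) \left(-116\right) = \left(- \frac{3}{7} - 1\right) \left(-116\right) = \left(- \frac{10}{7}\right) \left(-116\right) = \frac{1160}{7}$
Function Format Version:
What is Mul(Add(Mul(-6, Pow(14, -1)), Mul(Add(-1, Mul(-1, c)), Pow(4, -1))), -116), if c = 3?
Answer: Rational(1160, 7) ≈ 165.71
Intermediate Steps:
Mul(Add(Mul(-6, Pow(14, -1)), Mul(Add(-1, Mul(-1, c)), Pow(4, -1))), -116) = Mul(Add(Mul(-6, Pow(14, -1)), Mul(Add(-1, Mul(-1, 3)), Pow(4, -1))), -116) = Mul(Add(Mul(-6, Rational(1, 14)), Mul(Add(-1, -3), Rational(1, 4))), -116) = Mul(Add(Rational(-3, 7), Mul(-4, Rational(1, 4))), -116) = Mul(Add(Rational(-3, 7), -1), -116) = Mul(Rational(-10, 7), -116) = Rational(1160, 7)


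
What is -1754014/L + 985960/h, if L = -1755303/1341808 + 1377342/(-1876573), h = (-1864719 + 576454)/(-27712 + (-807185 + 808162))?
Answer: 1165061098916520737736328/1324873041878748615 ≈ 8.7938e+5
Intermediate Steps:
h = 257653/5347 (h = -1288265/(-27712 + 977) = -1288265/(-26735) = -1288265*(-1/26735) = 257653/5347 ≈ 48.186)
L = -5142082730955/2518000663984 (L = -1755303*1/1341808 + 1377342*(-1/1876573) = -1755303/1341808 - 1377342/1876573 = -5142082730955/2518000663984 ≈ -2.0421)
-1754014/L + 985960/h = -1754014/(-5142082730955/2518000663984) + 985960/(257653/5347) = -1754014*(-2518000663984/5142082730955) + 985960*(5347/257653) = 4416608416637231776/5142082730955 + 5271928120/257653 = 1165061098916520737736328/1324873041878748615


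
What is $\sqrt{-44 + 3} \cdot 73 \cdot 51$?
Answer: $3723 i \sqrt{41} \approx 23839.0 i$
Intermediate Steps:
$\sqrt{-44 + 3} \cdot 73 \cdot 51 = \sqrt{-41} \cdot 73 \cdot 51 = i \sqrt{41} \cdot 73 \cdot 51 = 73 i \sqrt{41} \cdot 51 = 3723 i \sqrt{41}$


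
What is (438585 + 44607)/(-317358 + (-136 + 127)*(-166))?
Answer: -6711/4387 ≈ -1.5297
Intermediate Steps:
(438585 + 44607)/(-317358 + (-136 + 127)*(-166)) = 483192/(-317358 - 9*(-166)) = 483192/(-317358 + 1494) = 483192/(-315864) = 483192*(-1/315864) = -6711/4387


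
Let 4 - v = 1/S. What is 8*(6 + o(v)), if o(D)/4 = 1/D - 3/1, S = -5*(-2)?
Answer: -1552/39 ≈ -39.795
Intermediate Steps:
S = 10
v = 39/10 (v = 4 - 1/10 = 39/10 ≈ 3.9000)
o(D) = -12 + 4/D (o(D) = 4*(1/D - 3/1) = 4*(1/D - 3*1) = 4*(1/D - 3) = 4*(-3 + 1/D) = -12 + 4/D)
8*(6 + o(v)) = 8*(6 + (-12 + 4/(39/10))) = 8*(6 + (-12 + 4*(10/39))) = 8*(6 + (-12 + 40/39)) = 8*(6 - 428/39) = 8*(-194/39) = -1552/39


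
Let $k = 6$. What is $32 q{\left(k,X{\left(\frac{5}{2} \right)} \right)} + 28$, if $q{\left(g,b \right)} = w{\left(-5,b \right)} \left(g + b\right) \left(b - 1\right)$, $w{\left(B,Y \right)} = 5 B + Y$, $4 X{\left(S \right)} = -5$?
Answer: $\frac{18011}{2} \approx 9005.5$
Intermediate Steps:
$X{\left(S \right)} = - \frac{5}{4}$ ($X{\left(S \right)} = \frac{1}{4} \left(-5\right) = - \frac{5}{4}$)
$w{\left(B,Y \right)} = Y + 5 B$
$q{\left(g,b \right)} = \left(-1 + b\right) \left(-25 + b\right) \left(b + g\right)$ ($q{\left(g,b \right)} = \left(b + 5 \left(-5\right)\right) \left(g + b\right) \left(b - 1\right) = \left(b - 25\right) \left(b + g\right) \left(-1 + b\right) = \left(-25 + b\right) \left(-1 + b\right) \left(b + g\right) = \left(-1 + b\right) \left(-25 + b\right) \left(b + g\right)$)
$32 q{\left(k,X{\left(\frac{5}{2} \right)} \right)} + 28 = 32 \left(-25 - \frac{5}{4}\right) \left(\left(- \frac{5}{4}\right)^{2} - - \frac{5}{4} - 6 - \frac{15}{2}\right) + 28 = 32 \left(- \frac{105 \left(\frac{25}{16} + \frac{5}{4} - 6 - \frac{15}{2}\right)}{4}\right) + 28 = 32 \left(\left(- \frac{105}{4}\right) \left(- \frac{171}{16}\right)\right) + 28 = 32 \cdot \frac{17955}{64} + 28 = \frac{17955}{2} + 28 = \frac{18011}{2}$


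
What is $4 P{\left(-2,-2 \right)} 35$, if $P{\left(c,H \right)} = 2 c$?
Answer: $-560$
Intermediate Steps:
$4 P{\left(-2,-2 \right)} 35 = 4 \cdot 2 \left(-2\right) 35 = 4 \left(-4\right) 35 = \left(-16\right) 35 = -560$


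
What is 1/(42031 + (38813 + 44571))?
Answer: 1/125415 ≈ 7.9735e-6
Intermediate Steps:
1/(42031 + (38813 + 44571)) = 1/(42031 + 83384) = 1/125415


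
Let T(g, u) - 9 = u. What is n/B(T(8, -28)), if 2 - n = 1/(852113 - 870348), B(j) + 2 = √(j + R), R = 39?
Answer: 36471/145880 + 36471*√5/145880 ≈ 0.80904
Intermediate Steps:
T(g, u) = 9 + u
B(j) = -2 + √(39 + j) (B(j) = -2 + √(j + 39) = -2 + √(39 + j))
n = 36471/18235 (n = 2 - 1/(852113 - 870348) = 2 - 1/(-18235) = 2 - 1*(-1/18235) = 2 + 1/18235 = 36471/18235 ≈ 2.0001)
n/B(T(8, -28)) = 36471/(18235*(-2 + √(39 + (9 - 28)))) = 36471/(18235*(-2 + √(39 - 19))) = 36471/(18235*(-2 + √20)) = 36471/(18235*(-2 + 2*√5))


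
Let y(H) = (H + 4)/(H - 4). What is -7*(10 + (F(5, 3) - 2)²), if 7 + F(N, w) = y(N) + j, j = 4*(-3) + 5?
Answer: -413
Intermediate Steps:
y(H) = (4 + H)/(-4 + H)
j = -7 (j = -12 + 5 = -7)
F(N, w) = -14 + (4 + N)/(-4 + N) (F(N, w) = -7 + ((4 + N)/(-4 + N) - 7) = -7 + (-7 + (4 + N)/(-4 + N)) = -14 + (4 + N)/(-4 + N))
-7*(10 + (F(5, 3) - 2)²) = -7*(10 + ((60 - 13*5)/(-4 + 5) - 2)²) = -7*(10 + ((60 - 65)/1 - 2)²) = -7*(10 + (1*(-5) - 2)²) = -7*(10 + (-5 - 2)²) = -7*(10 + (-7)²) = -7*(10 + 49) = -7*59 = -413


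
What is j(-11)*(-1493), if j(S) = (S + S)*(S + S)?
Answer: -722612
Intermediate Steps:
j(S) = 4*S**2 (j(S) = (2*S)*(2*S) = 4*S**2)
j(-11)*(-1493) = (4*(-11)**2)*(-1493) = (4*121)*(-1493) = 484*(-1493) = -722612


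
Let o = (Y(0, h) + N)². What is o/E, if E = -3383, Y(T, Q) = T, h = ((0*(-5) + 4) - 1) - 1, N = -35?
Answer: -1225/3383 ≈ -0.36210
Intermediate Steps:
h = 2 (h = ((0 + 4) - 1) - 1 = (4 - 1) - 1 = 3 - 1 = 2)
o = 1225 (o = (0 - 35)² = (-35)² = 1225)
o/E = 1225/(-3383) = 1225*(-1/3383) = -1225/3383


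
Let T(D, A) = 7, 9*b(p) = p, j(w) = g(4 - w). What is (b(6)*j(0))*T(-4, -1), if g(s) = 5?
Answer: 70/3 ≈ 23.333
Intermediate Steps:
j(w) = 5
b(p) = p/9
(b(6)*j(0))*T(-4, -1) = (((1/9)*6)*5)*7 = ((2/3)*5)*7 = (10/3)*7 = 70/3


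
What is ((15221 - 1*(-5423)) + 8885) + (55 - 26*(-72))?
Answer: 31456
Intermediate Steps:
((15221 - 1*(-5423)) + 8885) + (55 - 26*(-72)) = ((15221 + 5423) + 8885) + (55 + 1872) = (20644 + 8885) + 1927 = 29529 + 1927 = 31456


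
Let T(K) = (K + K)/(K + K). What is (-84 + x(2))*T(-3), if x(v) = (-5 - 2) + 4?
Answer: -87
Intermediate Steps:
x(v) = -3 (x(v) = -7 + 4 = -3)
T(K) = 1 (T(K) = (2*K)/((2*K)) = (2*K)*(1/(2*K)) = 1)
(-84 + x(2))*T(-3) = (-84 - 3)*1 = -87*1 = -87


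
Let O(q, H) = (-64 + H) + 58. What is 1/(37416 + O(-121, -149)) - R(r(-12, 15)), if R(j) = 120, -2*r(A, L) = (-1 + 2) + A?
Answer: -4471319/37261 ≈ -120.00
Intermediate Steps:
r(A, L) = -1/2 - A/2 (r(A, L) = -((-1 + 2) + A)/2 = -(1 + A)/2 = -1/2 - A/2)
O(q, H) = -6 + H
1/(37416 + O(-121, -149)) - R(r(-12, 15)) = 1/(37416 + (-6 - 149)) - 1*120 = 1/(37416 - 155) - 120 = 1/37261 - 120 = -4471319/37261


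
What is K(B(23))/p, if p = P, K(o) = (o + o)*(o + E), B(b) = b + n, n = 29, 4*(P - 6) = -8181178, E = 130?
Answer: -37856/4090577 ≈ -0.0092544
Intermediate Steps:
P = -4090577/2 (P = 6 + (1/4)*(-8181178) = 6 - 4090589/2 = -4090577/2 ≈ -2.0453e+6)
B(b) = 29 + b (B(b) = b + 29 = 29 + b)
K(o) = 2*o*(130 + o) (K(o) = (o + o)*(o + 130) = (2*o)*(130 + o) = 2*o*(130 + o))
p = -4090577/2 ≈ -2.0453e+6
K(B(23))/p = (2*(29 + 23)*(130 + (29 + 23)))/(-4090577/2) = (2*52*(130 + 52))*(-2/4090577) = (2*52*182)*(-2/4090577) = 18928*(-2/4090577) = -37856/4090577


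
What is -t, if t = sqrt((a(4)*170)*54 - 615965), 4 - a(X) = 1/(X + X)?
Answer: -I*sqrt(2321570)/2 ≈ -761.83*I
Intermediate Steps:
a(X) = 4 - 1/(2*X) (a(X) = 4 - 1/(X + X) = 4 - 1/(2*X))
t = I*sqrt(2321570)/2 (t = sqrt(((4 - 1/2/4)*170)*54 - 615965) = sqrt(((4 - 1/2*1/4)*170)*54 - 615965) = sqrt(((4 - 1/8)*170)*54 - 615965) = sqrt(((31/8)*170)*54 - 615965) = sqrt((2635/4)*54 - 615965) = sqrt(71145/2 - 615965) = sqrt(-1160785/2) = I*sqrt(2321570)/2 ≈ 761.83*I)
-t = -I*sqrt(2321570)/2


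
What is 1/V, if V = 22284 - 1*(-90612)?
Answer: 1/112896 ≈ 8.8577e-6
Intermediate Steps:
V = 112896 (V = 22284 + 90612 = 112896)
1/V = 1/112896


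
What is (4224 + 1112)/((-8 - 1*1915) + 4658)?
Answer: 5336/2735 ≈ 1.9510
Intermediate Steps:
(4224 + 1112)/((-8 - 1*1915) + 4658) = 5336/((-8 - 1915) + 4658) = 5336/(-1923 + 4658) = 5336/2735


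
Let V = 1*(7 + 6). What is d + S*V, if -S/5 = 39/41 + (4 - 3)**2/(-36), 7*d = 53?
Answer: -541937/10332 ≈ -52.452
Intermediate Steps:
d = 53/7 (d = (1/7)*53 = 53/7 ≈ 7.5714)
S = -6815/1476 (S = -5*(39/41 + (4 - 3)**2/(-36)) = -5*(39*(1/41) + 1**2*(-1/36)) = -5*(39/41 + 1*(-1/36)) = -5*(39/41 - 1/36) = -5*1363/1476 = -6815/1476 ≈ -4.6172)
V = 13 (V = 1*13 = 13)
d + S*V = 53/7 - 6815/1476*13 = 53/7 - 88595/1476 = -541937/10332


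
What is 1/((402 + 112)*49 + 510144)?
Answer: 1/535330 ≈ 1.8680e-6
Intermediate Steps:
1/((402 + 112)*49 + 510144) = 1/(514*49 + 510144) = 1/(25186 + 510144) = 1/535330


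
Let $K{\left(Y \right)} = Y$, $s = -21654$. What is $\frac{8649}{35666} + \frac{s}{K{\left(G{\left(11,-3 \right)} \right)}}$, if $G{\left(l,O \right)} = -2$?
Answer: $\frac{386164431}{35666} \approx 10827.0$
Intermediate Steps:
$\frac{8649}{35666} + \frac{s}{K{\left(G{\left(11,-3 \right)} \right)}} = \frac{8649}{35666} - \frac{21654}{-2} = 8649 \cdot \frac{1}{35666} - -10827 = \frac{8649}{35666} + 10827 = \frac{386164431}{35666}$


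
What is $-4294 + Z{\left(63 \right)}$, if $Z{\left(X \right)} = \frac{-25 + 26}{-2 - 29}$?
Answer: $- \frac{133115}{31} \approx -4294.0$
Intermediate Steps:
$Z{\left(X \right)} = - \frac{1}{31}$ ($Z{\left(X \right)} = 1 \frac{1}{-31} = 1 \left(- \frac{1}{31}\right) = - \frac{1}{31}$)
$-4294 + Z{\left(63 \right)} = -4294 - \frac{1}{31} = - \frac{133115}{31}$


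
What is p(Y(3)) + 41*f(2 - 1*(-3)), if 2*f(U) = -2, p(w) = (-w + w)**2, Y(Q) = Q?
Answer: -41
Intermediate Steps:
p(w) = 0 (p(w) = 0**2 = 0)
f(U) = -1 (f(U) = (1/2)*(-2) = -1)
p(Y(3)) + 41*f(2 - 1*(-3)) = 0 + 41*(-1) = 0 - 41 = -41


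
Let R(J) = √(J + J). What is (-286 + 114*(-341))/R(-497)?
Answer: 19580*I*√994/497 ≈ 1242.1*I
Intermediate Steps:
R(J) = √2*√J (R(J) = √(2*J) = √2*√J)
(-286 + 114*(-341))/R(-497) = (-286 + 114*(-341))/((√2*√(-497))) = (-286 - 38874)/((√2*(I*√497))) = -39160*(-I*√994/994) = -(-19580)*I*√994/497 = 19580*I*√994/497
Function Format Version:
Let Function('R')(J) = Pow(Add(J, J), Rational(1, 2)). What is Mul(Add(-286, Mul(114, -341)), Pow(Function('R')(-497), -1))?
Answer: Mul(Rational(19580, 497), I, Pow(994, Rational(1, 2))) ≈ Mul(1242.1, I)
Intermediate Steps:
Function('R')(J) = Mul(Pow(2, Rational(1, 2)), Pow(J, Rational(1, 2))) (Function('R')(J) = Pow(Mul(2, J), Rational(1, 2)) = Mul(Pow(2, Rational(1, 2)), Pow(J, Rational(1, 2))))
Mul(Add(-286, Mul(114, -341)), Pow(Function('R')(-497), -1)) = Mul(Add(-286, Mul(114, -341)), Pow(Mul(Pow(2, Rational(1, 2)), Pow(-497, Rational(1, 2))), -1)) = Mul(Add(-286, -38874), Pow(Mul(Pow(2, Rational(1, 2)), Mul(I, Pow(497, Rational(1, 2)))), -1)) = Mul(-39160, Pow(Mul(I, Pow(994, Rational(1, 2))), -1)) = Mul(-39160, Mul(Rational(-1, 994), I, Pow(994, Rational(1, 2)))) = Mul(Rational(19580, 497), I, Pow(994, Rational(1, 2)))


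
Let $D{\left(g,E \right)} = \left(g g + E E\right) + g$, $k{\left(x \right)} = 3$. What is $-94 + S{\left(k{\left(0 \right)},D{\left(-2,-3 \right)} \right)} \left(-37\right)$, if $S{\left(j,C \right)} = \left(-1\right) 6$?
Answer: $128$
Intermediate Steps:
$D{\left(g,E \right)} = g + E^{2} + g^{2}$ ($D{\left(g,E \right)} = \left(g^{2} + E^{2}\right) + g = \left(E^{2} + g^{2}\right) + g = g + E^{2} + g^{2}$)
$S{\left(j,C \right)} = -6$
$-94 + S{\left(k{\left(0 \right)},D{\left(-2,-3 \right)} \right)} \left(-37\right) = -94 - -222 = -94 + 222 = 128$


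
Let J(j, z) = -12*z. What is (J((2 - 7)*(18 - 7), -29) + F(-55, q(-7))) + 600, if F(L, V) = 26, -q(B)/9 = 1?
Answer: 974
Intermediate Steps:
q(B) = -9 (q(B) = -9*1 = -9)
(J((2 - 7)*(18 - 7), -29) + F(-55, q(-7))) + 600 = (-12*(-29) + 26) + 600 = (348 + 26) + 600 = 374 + 600 = 974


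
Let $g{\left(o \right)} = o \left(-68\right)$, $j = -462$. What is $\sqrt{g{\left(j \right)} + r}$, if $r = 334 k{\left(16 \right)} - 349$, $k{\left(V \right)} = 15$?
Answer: $\sqrt{36077} \approx 189.94$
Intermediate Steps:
$g{\left(o \right)} = - 68 o$
$r = 4661$ ($r = 334 \cdot 15 - 349 = 5010 - 349 = 4661$)
$\sqrt{g{\left(j \right)} + r} = \sqrt{\left(-68\right) \left(-462\right) + 4661} = \sqrt{31416 + 4661} = \sqrt{36077}$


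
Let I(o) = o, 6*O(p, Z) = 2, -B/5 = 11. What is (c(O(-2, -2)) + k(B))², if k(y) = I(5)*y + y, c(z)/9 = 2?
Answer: 97344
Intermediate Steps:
B = -55 (B = -5*11 = -55)
O(p, Z) = ⅓ (O(p, Z) = (⅙)*2 = ⅓)
c(z) = 18 (c(z) = 9*2 = 18)
k(y) = 6*y (k(y) = 5*y + y = 6*y)
(c(O(-2, -2)) + k(B))² = (18 + 6*(-55))² = (18 - 330)² = (-312)² = 97344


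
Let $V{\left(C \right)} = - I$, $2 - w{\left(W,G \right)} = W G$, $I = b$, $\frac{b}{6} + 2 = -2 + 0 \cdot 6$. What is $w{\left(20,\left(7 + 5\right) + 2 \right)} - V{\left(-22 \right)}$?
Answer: $-302$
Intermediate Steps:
$b = -24$ ($b = -12 + 6 \left(-2 + 0 \cdot 6\right) = -12 + 6 \left(-2 + 0\right) = -12 + 6 \left(-2\right) = -12 - 12 = -24$)
$I = -24$
$w{\left(W,G \right)} = 2 - G W$ ($w{\left(W,G \right)} = 2 - W G = 2 - G W$)
$V{\left(C \right)} = 24$ ($V{\left(C \right)} = \left(-1\right) \left(-24\right) = 24$)
$w{\left(20,\left(7 + 5\right) + 2 \right)} - V{\left(-22 \right)} = \left(2 - \left(\left(7 + 5\right) + 2\right) 20\right) - 24 = \left(2 - \left(12 + 2\right) 20\right) - 24 = \left(2 - 14 \cdot 20\right) - 24 = \left(2 - 280\right) - 24 = -278 - 24 = -302$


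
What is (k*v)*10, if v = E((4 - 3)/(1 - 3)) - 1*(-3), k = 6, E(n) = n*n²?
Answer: 345/2 ≈ 172.50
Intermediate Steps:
E(n) = n³
v = 23/8 (v = ((4 - 3)/(1 - 3))³ - 1*(-3) = (1/(-2))³ + 3 = (1*(-½))³ + 3 = (-½)³ + 3 = -⅛ + 3 = 23/8 ≈ 2.8750)
(k*v)*10 = (6*(23/8))*10 = (69/4)*10 = 345/2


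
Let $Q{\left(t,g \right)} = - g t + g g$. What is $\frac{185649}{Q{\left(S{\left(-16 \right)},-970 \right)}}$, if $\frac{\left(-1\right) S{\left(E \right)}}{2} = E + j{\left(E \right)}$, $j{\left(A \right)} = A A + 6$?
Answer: $\frac{185649}{463660} \approx 0.4004$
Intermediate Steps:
$j{\left(A \right)} = 6 + A^{2}$ ($j{\left(A \right)} = A^{2} + 6 = 6 + A^{2}$)
$S{\left(E \right)} = -12 - 2 E - 2 E^{2}$ ($S{\left(E \right)} = - 2 \left(E + \left(6 + E^{2}\right)\right) = - 2 \left(6 + E + E^{2}\right) = -12 - 2 E - 2 E^{2}$)
$Q{\left(t,g \right)} = g^{2} - g t$ ($Q{\left(t,g \right)} = - g t + g^{2} = g^{2} - g t$)
$\frac{185649}{Q{\left(S{\left(-16 \right)},-970 \right)}} = \frac{185649}{\left(-970\right) \left(-970 - \left(-12 - -32 - 2 \left(-16\right)^{2}\right)\right)} = \frac{185649}{\left(-970\right) \left(-970 - \left(-12 + 32 - 512\right)\right)} = \frac{185649}{\left(-970\right) \left(-970 - -492\right)} = \frac{185649}{\left(-970\right) \left(-970 + 492\right)} = \frac{185649}{\left(-970\right) \left(-478\right)} = \frac{185649}{463660}$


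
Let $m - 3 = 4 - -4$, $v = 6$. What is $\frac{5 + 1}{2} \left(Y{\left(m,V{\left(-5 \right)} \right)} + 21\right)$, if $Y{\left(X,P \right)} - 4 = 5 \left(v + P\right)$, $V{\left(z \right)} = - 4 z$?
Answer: $465$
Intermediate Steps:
$m = 11$ ($m = 3 + \left(4 - -4\right) = 3 + \left(4 + 4\right) = 3 + 8 = 11$)
$Y{\left(X,P \right)} = 34 + 5 P$ ($Y{\left(X,P \right)} = 4 + 5 \left(6 + P\right) = 4 + \left(30 + 5 P\right) = 34 + 5 P$)
$\frac{5 + 1}{2} \left(Y{\left(m,V{\left(-5 \right)} \right)} + 21\right) = \frac{5 + 1}{2} \left(\left(34 + 5 \left(\left(-4\right) \left(-5\right)\right)\right) + 21\right) = \frac{1}{2} \cdot 6 \left(\left(34 + 5 \cdot 20\right) + 21\right) = 3 \left(\left(34 + 100\right) + 21\right) = 3 \left(134 + 21\right) = 3 \cdot 155 = 465$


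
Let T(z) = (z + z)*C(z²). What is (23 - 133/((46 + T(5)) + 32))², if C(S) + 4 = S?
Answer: 42133081/82944 ≈ 507.97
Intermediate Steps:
C(S) = -4 + S
T(z) = 2*z*(-4 + z²) (T(z) = (z + z)*(-4 + z²) = (2*z)*(-4 + z²) = 2*z*(-4 + z²))
(23 - 133/((46 + T(5)) + 32))² = (23 - 133/((46 + 2*5*(-4 + 5²)) + 32))² = (23 - 133/((46 + 2*5*(-4 + 25)) + 32))² = (23 - 133/((46 + 2*5*21) + 32))² = (23 - 133/((46 + 210) + 32))² = (23 - 133/(256 + 32))² = (23 - 133/288)² = (6491/288)² = 42133081/82944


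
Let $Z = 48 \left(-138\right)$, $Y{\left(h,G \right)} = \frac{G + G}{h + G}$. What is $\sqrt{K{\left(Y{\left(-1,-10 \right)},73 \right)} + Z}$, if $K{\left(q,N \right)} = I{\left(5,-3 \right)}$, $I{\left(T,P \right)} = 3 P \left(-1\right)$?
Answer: $21 i \sqrt{15} \approx 81.333 i$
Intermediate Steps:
$Y{\left(h,G \right)} = \frac{2 G}{G + h}$
$I{\left(T,P \right)} = - 3 P$
$Z = -6624$
$K{\left(q,N \right)} = 9$ ($K{\left(q,N \right)} = \left(-3\right) \left(-3\right) = 9$)
$\sqrt{K{\left(Y{\left(-1,-10 \right)},73 \right)} + Z} = \sqrt{9 - 6624} = \sqrt{-6615} = 21 i \sqrt{15}$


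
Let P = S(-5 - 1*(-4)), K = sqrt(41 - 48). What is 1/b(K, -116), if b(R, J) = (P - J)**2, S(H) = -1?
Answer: 1/13225 ≈ 7.5614e-5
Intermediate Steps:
K = I*sqrt(7) (K = sqrt(-7) = I*sqrt(7) ≈ 2.6458*I)
P = -1
b(R, J) = (-1 - J)**2
1/b(K, -116) = 1/((1 - 116)**2) = 1/((-115)**2) = 1/13225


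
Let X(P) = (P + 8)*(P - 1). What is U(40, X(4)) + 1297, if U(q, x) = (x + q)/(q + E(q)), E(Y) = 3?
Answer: 55847/43 ≈ 1298.8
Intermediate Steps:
X(P) = (-1 + P)*(8 + P) (X(P) = (8 + P)*(-1 + P) = (-1 + P)*(8 + P))
U(q, x) = (q + x)/(3 + q) (U(q, x) = (x + q)/(q + 3) = (q + x)/(3 + q))
U(40, X(4)) + 1297 = (40 + (-8 + 4² + 7*4))/(3 + 40) + 1297 = (40 + (-8 + 16 + 28))/43 + 1297 = (40 + 36)/43 + 1297 = (1/43)*76 + 1297 = 76/43 + 1297 = 55847/43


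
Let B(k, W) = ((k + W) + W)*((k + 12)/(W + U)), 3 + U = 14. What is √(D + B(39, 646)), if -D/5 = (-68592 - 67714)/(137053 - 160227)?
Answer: √475921907005242/2537553 ≈ 8.5971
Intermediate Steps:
U = 11 (U = -3 + 14 = 11)
B(k, W) = (12 + k)*(k + 2*W)/(11 + W) (B(k, W) = ((k + W) + W)*((k + 12)/(W + 11)) = ((W + k) + W)*((12 + k)/(11 + W)) = (k + 2*W)*((12 + k)/(11 + W)) = (12 + k)*(k + 2*W)/(11 + W))
D = -340765/11587 (D = -5*(-68592 - 67714)/(137053 - 160227) = -(-681530)/(-23174) = -(-681530)*(-1)/23174 = -5*68153/11587 = -340765/11587 ≈ -29.409)
√(D + B(39, 646)) = √(-340765/11587 + (39² + 12*39 + 24*646 + 2*646*39)/(11 + 646)) = √(-340765/11587 + (1521 + 468 + 15504 + 50388)/657) = √(-340765/11587 + (1/657)*67881) = √(-340765/11587 + 22627/219) = √(187551514/2537553) = √475921907005242/2537553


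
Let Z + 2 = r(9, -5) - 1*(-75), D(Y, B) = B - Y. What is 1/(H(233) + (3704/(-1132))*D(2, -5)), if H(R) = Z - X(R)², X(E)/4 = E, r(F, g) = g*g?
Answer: -283/245786376 ≈ -1.1514e-6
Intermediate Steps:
r(F, g) = g²
X(E) = 4*E
Z = 98 (Z = -2 + ((-5)² - 1*(-75)) = -2 + (25 + 75) = -2 + 100 = 98)
H(R) = 98 - 16*R² (H(R) = 98 - (4*R)² = 98 - 16*R²)
1/(H(233) + (3704/(-1132))*D(2, -5)) = 1/((98 - 16*233²) + (3704/(-1132))*(-5 - 1*2)) = 1/((98 - 16*54289) + (3704*(-1/1132))*(-5 - 2)) = 1/((98 - 868624) - 926/283*(-7)) = 1/(-868526 + 6482/283) = 1/(-245786376/283) = -283/245786376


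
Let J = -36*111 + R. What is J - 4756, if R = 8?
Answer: -8744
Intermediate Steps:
J = -3988 (J = -36*111 + 8 = -3996 + 8 = -3988)
J - 4756 = -3988 - 4756 = -8744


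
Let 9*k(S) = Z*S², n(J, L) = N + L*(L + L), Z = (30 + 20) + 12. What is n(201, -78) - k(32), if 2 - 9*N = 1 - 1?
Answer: 5114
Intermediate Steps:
N = 2/9 (N = 2/9 - (1 - 1)/9 = 2/9 - ⅑*0 = 2/9 + 0 = 2/9 ≈ 0.22222)
Z = 62 (Z = 50 + 12 = 62)
n(J, L) = 2/9 + 2*L² (n(J, L) = 2/9 + L*(L + L) = 2/9 + L*(2*L) = 2/9 + 2*L²)
k(S) = 62*S²/9 (k(S) = (62*S²)/9 = 62*S²/9)
n(201, -78) - k(32) = (2/9 + 2*(-78)²) - 62*32²/9 = (2/9 + 2*6084) - 62*1024/9 = (2/9 + 12168) - 1*63488/9 = 109514/9 - 63488/9 = 5114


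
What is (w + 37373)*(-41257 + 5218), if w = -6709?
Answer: -1105099896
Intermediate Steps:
(w + 37373)*(-41257 + 5218) = (-6709 + 37373)*(-41257 + 5218) = 30664*(-36039) = -1105099896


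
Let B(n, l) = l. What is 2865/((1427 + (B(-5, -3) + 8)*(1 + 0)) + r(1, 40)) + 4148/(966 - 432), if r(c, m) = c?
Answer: 3736997/382611 ≈ 9.7671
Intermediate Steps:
2865/((1427 + (B(-5, -3) + 8)*(1 + 0)) + r(1, 40)) + 4148/(966 - 432) = 2865/((1427 + (-3 + 8)*(1 + 0)) + 1) + 4148/(966 - 432) = 2865/((1427 + 5*1) + 1) + 4148/534 = 2865/((1427 + 5) + 1) + 4148*(1/534) = 2865/(1432 + 1) + 2074/267 = 2865/1433 + 2074/267 = 3736997/382611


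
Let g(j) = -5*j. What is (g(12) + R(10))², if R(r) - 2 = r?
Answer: 2304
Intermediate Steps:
R(r) = 2 + r
(g(12) + R(10))² = (-5*12 + (2 + 10))² = (-60 + 12)² = (-48)² = 2304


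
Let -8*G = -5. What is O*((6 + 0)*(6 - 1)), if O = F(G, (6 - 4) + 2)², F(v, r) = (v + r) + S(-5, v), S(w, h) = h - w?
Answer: 25215/8 ≈ 3151.9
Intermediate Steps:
G = 5/8 (G = -⅛*(-5) = 5/8 ≈ 0.62500)
F(v, r) = 5 + r + 2*v (F(v, r) = (v + r) + (v - 1*(-5)) = (r + v) + (v + 5) = (r + v) + (5 + v) = 5 + r + 2*v)
O = 1681/16 (O = (5 + ((6 - 4) + 2) + 2*(5/8))² = (5 + (2 + 2) + 5/4)² = (5 + 4 + 5/4)² = (41/4)² = 1681/16 ≈ 105.06)
O*((6 + 0)*(6 - 1)) = 1681*((6 + 0)*(6 - 1))/16 = 1681*(6*5)/16 = (1681/16)*30 = 25215/8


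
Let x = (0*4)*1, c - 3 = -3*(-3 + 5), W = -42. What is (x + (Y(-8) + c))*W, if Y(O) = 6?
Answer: -126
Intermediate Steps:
c = -3 (c = 3 - 3*(-3 + 5) = 3 - 3*2 = 3 - 6 = -3)
x = 0 (x = 0*1 = 0)
(x + (Y(-8) + c))*W = (0 + (6 - 3))*(-42) = (0 + 3)*(-42) = 3*(-42) = -126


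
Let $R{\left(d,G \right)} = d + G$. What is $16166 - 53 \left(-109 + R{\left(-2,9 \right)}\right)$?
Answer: $21572$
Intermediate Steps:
$R{\left(d,G \right)} = G + d$
$16166 - 53 \left(-109 + R{\left(-2,9 \right)}\right) = 16166 - 53 \left(-109 + \left(9 - 2\right)\right) = 16166 - 53 \left(-109 + 7\right) = 16166 - 53 \left(-102\right) = 16166 - -5406 = 16166 + 5406 = 21572$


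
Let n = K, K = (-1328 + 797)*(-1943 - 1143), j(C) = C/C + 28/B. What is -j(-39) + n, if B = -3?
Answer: 4916023/3 ≈ 1.6387e+6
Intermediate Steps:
j(C) = -25/3 (j(C) = C/C + 28/(-3) = 1 + 28*(-⅓) = 1 - 28/3 = -25/3)
K = 1638666 (K = -531*(-3086) = 1638666)
n = 1638666
-j(-39) + n = -1*(-25/3) + 1638666 = 25/3 + 1638666 = 4916023/3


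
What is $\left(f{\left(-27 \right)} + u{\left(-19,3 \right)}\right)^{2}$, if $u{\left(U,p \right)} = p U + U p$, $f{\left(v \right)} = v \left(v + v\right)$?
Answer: $1806336$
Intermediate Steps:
$f{\left(v \right)} = 2 v^{2}$ ($f{\left(v \right)} = v 2 v = 2 v^{2}$)
$u{\left(U,p \right)} = 2 U p$ ($u{\left(U,p \right)} = U p + U p = 2 U p$)
$\left(f{\left(-27 \right)} + u{\left(-19,3 \right)}\right)^{2} = \left(2 \left(-27\right)^{2} + 2 \left(-19\right) 3\right)^{2} = \left(2 \cdot 729 - 114\right)^{2} = \left(1458 - 114\right)^{2} = 1344^{2} = 1806336$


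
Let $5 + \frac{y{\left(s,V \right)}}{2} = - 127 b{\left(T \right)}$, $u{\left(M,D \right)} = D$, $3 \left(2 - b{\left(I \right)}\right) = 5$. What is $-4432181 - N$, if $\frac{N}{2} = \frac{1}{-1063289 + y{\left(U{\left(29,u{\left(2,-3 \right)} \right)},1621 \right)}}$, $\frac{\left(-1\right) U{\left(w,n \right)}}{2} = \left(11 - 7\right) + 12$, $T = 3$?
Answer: $- \frac{14139326649325}{3190151} \approx -4.4322 \cdot 10^{6}$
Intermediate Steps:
$b{\left(I \right)} = \frac{1}{3}$ ($b{\left(I \right)} = 2 - \frac{5}{3} = \frac{1}{3}$)
$U{\left(w,n \right)} = -32$ ($U{\left(w,n \right)} = - 2 \left(\left(11 - 7\right) + 12\right) = - 2 \left(4 + 12\right) = \left(-2\right) 16 = -32$)
$y{\left(s,V \right)} = - \frac{284}{3}$ ($y{\left(s,V \right)} = -10 + 2 \left(\left(-127\right) \frac{1}{3}\right) = -10 + 2 \left(- \frac{127}{3}\right) = -10 - \frac{254}{3} = - \frac{284}{3}$)
$N = - \frac{6}{3190151}$ ($N = \frac{2}{-1063289 - \frac{284}{3}} = \frac{2}{- \frac{3190151}{3}} = 2 \left(- \frac{3}{3190151}\right) = - \frac{6}{3190151} \approx -1.8808 \cdot 10^{-6}$)
$-4432181 - N = -4432181 - - \frac{6}{3190151} = -4432181 + \frac{6}{3190151} = - \frac{14139326649325}{3190151}$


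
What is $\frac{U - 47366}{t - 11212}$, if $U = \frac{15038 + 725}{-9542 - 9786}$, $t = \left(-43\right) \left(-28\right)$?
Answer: $\frac{915505811}{193434624} \approx 4.7329$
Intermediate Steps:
$t = 1204$
$U = - \frac{15763}{19328}$ ($U = \frac{15763}{-19328} = 15763 \left(- \frac{1}{19328}\right) = - \frac{15763}{19328} \approx -0.81555$)
$\frac{U - 47366}{t - 11212} = \frac{- \frac{15763}{19328} - 47366}{1204 - 11212} = - \frac{915505811}{19328 \left(-10008\right)} = \left(- \frac{915505811}{19328}\right) \left(- \frac{1}{10008}\right) = \frac{915505811}{193434624}$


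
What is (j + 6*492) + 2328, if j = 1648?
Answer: 6928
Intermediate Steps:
(j + 6*492) + 2328 = (1648 + 6*492) + 2328 = (1648 + 2952) + 2328 = 4600 + 2328 = 6928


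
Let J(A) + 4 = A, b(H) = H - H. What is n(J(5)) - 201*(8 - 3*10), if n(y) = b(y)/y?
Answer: 4422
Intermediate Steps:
b(H) = 0
J(A) = -4 + A
n(y) = 0 (n(y) = 0/y = 0)
n(J(5)) - 201*(8 - 3*10) = 0 - 201*(8 - 3*10) = 0 - 201*(8 - 30) = 0 - 201*(-22) = 0 + 4422 = 4422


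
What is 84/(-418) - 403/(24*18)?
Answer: -102371/90288 ≈ -1.1338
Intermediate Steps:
84/(-418) - 403/(24*18) = 84*(-1/418) - 403/432 = -42/209 - 403*1/432 = -42/209 - 403/432 = -102371/90288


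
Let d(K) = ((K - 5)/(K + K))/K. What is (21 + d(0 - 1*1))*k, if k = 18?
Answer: 324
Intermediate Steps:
d(K) = (-5 + K)/(2*K²) (d(K) = ((-5 + K)/((2*K)))/K = ((-5 + K)*(1/(2*K)))/K = ((-5 + K)/(2*K))/K = (-5 + K)/(2*K²))
(21 + d(0 - 1*1))*k = (21 + (-5 + (0 - 1*1))/(2*(0 - 1*1)²))*18 = (21 + (-5 + (0 - 1))/(2*(0 - 1)²))*18 = (21 + (½)*(-5 - 1)/(-1)²)*18 = (21 + (½)*1*(-6))*18 = (21 - 3)*18 = 18*18 = 324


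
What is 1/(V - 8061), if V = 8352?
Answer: 1/291 ≈ 0.0034364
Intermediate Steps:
1/(V - 8061) = 1/(8352 - 8061) = 1/291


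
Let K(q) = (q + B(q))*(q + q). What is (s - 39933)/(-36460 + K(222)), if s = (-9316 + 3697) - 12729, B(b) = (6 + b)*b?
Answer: -58281/22535612 ≈ -0.0025862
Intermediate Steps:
B(b) = b*(6 + b)
s = -18348 (s = -5619 - 12729 = -18348)
K(q) = 2*q*(q + q*(6 + q)) (K(q) = (q + q*(6 + q))*(q + q) = (q + q*(6 + q))*(2*q) = 2*q*(q + q*(6 + q)))
(s - 39933)/(-36460 + K(222)) = (-18348 - 39933)/(-36460 + 2*222²*(7 + 222)) = -58281/(-36460 + 2*49284*229) = -58281/(-36460 + 22572072) = -58281/22535612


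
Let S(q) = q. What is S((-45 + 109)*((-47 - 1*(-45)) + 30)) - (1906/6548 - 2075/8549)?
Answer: 604285515/337222 ≈ 1792.0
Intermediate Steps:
S((-45 + 109)*((-47 - 1*(-45)) + 30)) - (1906/6548 - 2075/8549) = (-45 + 109)*((-47 - 1*(-45)) + 30) - (1906/6548 - 2075/8549) = 64*((-47 + 45) + 30) - (1906*(1/6548) - 2075*1/8549) = 64*(-2 + 30) - (953/3274 - 25/103) = 64*28 - 1*16309/337222 = 1792 - 16309/337222 = 604285515/337222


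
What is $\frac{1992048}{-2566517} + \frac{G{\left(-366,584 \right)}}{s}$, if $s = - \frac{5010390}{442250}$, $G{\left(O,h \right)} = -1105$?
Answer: $\frac{124424063091253}{1285925111163} \approx 96.758$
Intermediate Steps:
$s = - \frac{501039}{44225}$ ($s = \left(-5010390\right) \frac{1}{442250} = - \frac{501039}{44225} \approx -11.329$)
$\frac{1992048}{-2566517} + \frac{G{\left(-366,584 \right)}}{s} = \frac{1992048}{-2566517} - \frac{1105}{- \frac{501039}{44225}} = 1992048 \left(- \frac{1}{2566517}\right) - - \frac{48868625}{501039} = - \frac{1992048}{2566517} + \frac{48868625}{501039} = \frac{124424063091253}{1285925111163}$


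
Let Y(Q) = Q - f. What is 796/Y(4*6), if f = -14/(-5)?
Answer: 1990/53 ≈ 37.547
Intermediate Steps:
f = 14/5 (f = -14*(-1/5) = 14/5 ≈ 2.8000)
Y(Q) = -14/5 + Q (Y(Q) = Q - 1*14/5 = Q - 14/5 = -14/5 + Q)
796/Y(4*6) = 796/(-14/5 + 4*6) = 796/(-14/5 + 24) = 796/(106/5) = 796*(5/106) = 1990/53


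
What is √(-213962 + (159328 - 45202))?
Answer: 2*I*√24959 ≈ 315.97*I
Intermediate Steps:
√(-213962 + (159328 - 45202)) = √(-213962 + 114126) = √(-99836) = 2*I*√24959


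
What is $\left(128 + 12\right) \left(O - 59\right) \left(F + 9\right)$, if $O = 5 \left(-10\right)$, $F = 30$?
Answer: $-595140$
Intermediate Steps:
$O = -50$
$\left(128 + 12\right) \left(O - 59\right) \left(F + 9\right) = \left(128 + 12\right) \left(-50 - 59\right) \left(30 + 9\right) = 140 \left(\left(-109\right) 39\right) = 140 \left(-4251\right) = -595140$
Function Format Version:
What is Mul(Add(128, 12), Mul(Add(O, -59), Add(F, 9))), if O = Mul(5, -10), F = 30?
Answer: -595140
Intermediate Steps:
O = -50
Mul(Add(128, 12), Mul(Add(O, -59), Add(F, 9))) = Mul(Add(128, 12), Mul(Add(-50, -59), Add(30, 9))) = Mul(140, Mul(-109, 39)) = Mul(140, -4251) = -595140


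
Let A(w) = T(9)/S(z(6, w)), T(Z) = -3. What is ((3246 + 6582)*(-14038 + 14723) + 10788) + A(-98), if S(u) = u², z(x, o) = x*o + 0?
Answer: 777113576063/115248 ≈ 6.7430e+6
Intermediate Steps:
z(x, o) = o*x (z(x, o) = o*x + 0 = o*x)
A(w) = -1/(12*w²) (A(w) = -3*1/(36*w²) = -1/(12*w²))
((3246 + 6582)*(-14038 + 14723) + 10788) + A(-98) = ((3246 + 6582)*(-14038 + 14723) + 10788) - 1/12/(-98)² = (9828*685 + 10788) - 1/12*1/9604 = (6732180 + 10788) - 1/115248 = 6742968 - 1/115248 = 777113576063/115248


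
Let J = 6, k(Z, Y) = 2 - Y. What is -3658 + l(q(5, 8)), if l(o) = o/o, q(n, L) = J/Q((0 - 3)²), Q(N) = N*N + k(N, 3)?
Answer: -3657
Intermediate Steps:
Q(N) = -1 + N² (Q(N) = N*N + (2 - 1*3) = N² + (2 - 3) = N² - 1 = -1 + N²)
q(n, L) = 3/40 (q(n, L) = 6/(-1 + ((0 - 3)²)²) = 6/(-1 + ((-3)²)²) = 6/(-1 + 9²) = 6/(-1 + 81) = 6/80 = 6*(1/80) = 3/40)
l(o) = 1
-3658 + l(q(5, 8)) = -3658 + 1 = -3657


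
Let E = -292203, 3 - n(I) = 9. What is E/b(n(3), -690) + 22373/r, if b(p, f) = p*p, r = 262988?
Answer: -533646369/65747 ≈ -8116.7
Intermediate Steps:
n(I) = -6 (n(I) = 3 - 1*9 = 3 - 9 = -6)
b(p, f) = p²
E/b(n(3), -690) + 22373/r = -292203/((-6)²) + 22373/262988 = -292203/36 + 22373*(1/262988) = -292203*1/36 + 22373/262988 = -32467/4 + 22373/262988 = -533646369/65747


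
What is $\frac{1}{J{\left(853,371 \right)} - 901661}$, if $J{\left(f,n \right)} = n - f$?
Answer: $- \frac{1}{902143} \approx -1.1085 \cdot 10^{-6}$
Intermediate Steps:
$\frac{1}{J{\left(853,371 \right)} - 901661} = \frac{1}{\left(371 - 853\right) - 901661} = \frac{1}{-482 - 901661} = \frac{1}{-902143} = - \frac{1}{902143}$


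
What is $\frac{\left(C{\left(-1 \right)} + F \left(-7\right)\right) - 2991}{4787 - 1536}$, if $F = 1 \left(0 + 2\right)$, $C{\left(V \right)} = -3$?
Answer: $- \frac{3008}{3251} \approx -0.92525$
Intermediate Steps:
$F = 2$ ($F = 1 \cdot 2 = 2$)
$\frac{\left(C{\left(-1 \right)} + F \left(-7\right)\right) - 2991}{4787 - 1536} = \frac{\left(-3 + 2 \left(-7\right)\right) - 2991}{4787 - 1536} = \frac{\left(-3 - 14\right) - 2991}{3251} = \left(-17 - 2991\right) \frac{1}{3251} = \left(-3008\right) \frac{1}{3251} = - \frac{3008}{3251}$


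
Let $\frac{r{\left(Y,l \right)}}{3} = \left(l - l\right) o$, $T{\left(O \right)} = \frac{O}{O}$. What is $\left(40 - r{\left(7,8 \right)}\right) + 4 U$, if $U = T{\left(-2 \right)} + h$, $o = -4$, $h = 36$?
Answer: $188$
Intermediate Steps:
$T{\left(O \right)} = 1$
$r{\left(Y,l \right)} = 0$ ($r{\left(Y,l \right)} = 3 \left(l - l\right) \left(-4\right) = 3 \cdot 0 \left(-4\right) = 3 \cdot 0 = 0$)
$U = 37$ ($U = 1 + 36 = 37$)
$\left(40 - r{\left(7,8 \right)}\right) + 4 U = \left(40 - 0\right) + 4 \cdot 37 = \left(40 + 0\right) + 148 = 40 + 148 = 188$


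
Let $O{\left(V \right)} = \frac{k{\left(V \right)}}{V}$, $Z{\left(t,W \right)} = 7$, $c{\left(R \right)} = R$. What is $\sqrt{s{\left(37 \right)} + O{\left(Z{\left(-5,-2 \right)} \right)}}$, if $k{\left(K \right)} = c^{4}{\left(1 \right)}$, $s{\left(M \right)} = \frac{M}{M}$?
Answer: $\frac{2 \sqrt{14}}{7} \approx 1.069$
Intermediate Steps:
$s{\left(M \right)} = 1$
$k{\left(K \right)} = 1$ ($k{\left(K \right)} = 1^{4} = 1$)
$O{\left(V \right)} = \frac{1}{V}$ ($O{\left(V \right)} = 1 \frac{1}{V} = \frac{1}{V}$)
$\sqrt{s{\left(37 \right)} + O{\left(Z{\left(-5,-2 \right)} \right)}} = \sqrt{1 + \frac{1}{7}} = \sqrt{\frac{8}{7}} = \frac{2 \sqrt{14}}{7}$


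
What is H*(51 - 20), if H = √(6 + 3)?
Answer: 93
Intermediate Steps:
H = 3 (H = √9 = 3)
H*(51 - 20) = 3*(51 - 20) = 3*31 = 93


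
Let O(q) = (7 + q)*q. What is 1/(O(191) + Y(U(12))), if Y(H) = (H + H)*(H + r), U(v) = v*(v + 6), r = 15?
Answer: 1/137610 ≈ 7.2669e-6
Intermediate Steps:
O(q) = q*(7 + q)
U(v) = v*(6 + v)
Y(H) = 2*H*(15 + H) (Y(H) = (H + H)*(H + 15) = (2*H)*(15 + H) = 2*H*(15 + H))
1/(O(191) + Y(U(12))) = 1/(191*(7 + 191) + 2*(12*(6 + 12))*(15 + 12*(6 + 12))) = 1/(191*198 + 2*(12*18)*(15 + 12*18)) = 1/(37818 + 2*216*(15 + 216)) = 1/(37818 + 2*216*231) = 1/(37818 + 99792) = 1/137610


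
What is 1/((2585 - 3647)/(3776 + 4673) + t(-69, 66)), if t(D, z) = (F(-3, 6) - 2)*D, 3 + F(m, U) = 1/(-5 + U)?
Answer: 8449/2330862 ≈ 0.0036248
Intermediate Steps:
F(m, U) = -3 + 1/(-5 + U)
t(D, z) = -4*D (t(D, z) = ((16 - 3*6)/(-5 + 6) - 2)*D = ((16 - 18)/1 - 2)*D = (1*(-2) - 2)*D = (-2 - 2)*D = -4*D)
1/((2585 - 3647)/(3776 + 4673) + t(-69, 66)) = 1/((2585 - 3647)/(3776 + 4673) - 4*(-69)) = 1/(-1062/8449 + 276) = 1/(2330862/8449) = 8449/2330862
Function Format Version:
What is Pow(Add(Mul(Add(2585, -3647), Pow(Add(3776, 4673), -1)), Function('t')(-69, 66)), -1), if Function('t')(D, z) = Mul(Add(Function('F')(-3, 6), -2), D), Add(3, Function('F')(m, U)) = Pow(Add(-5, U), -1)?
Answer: Rational(8449, 2330862) ≈ 0.0036248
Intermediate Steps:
Function('F')(m, U) = Add(-3, Pow(Add(-5, U), -1))
Function('t')(D, z) = Mul(-4, D) (Function('t')(D, z) = Mul(Add(Mul(Pow(Add(-5, 6), -1), Add(16, Mul(-3, 6))), -2), D) = Mul(Add(Mul(Pow(1, -1), Add(16, -18)), -2), D) = Mul(Add(Mul(1, -2), -2), D) = Mul(Add(-2, -2), D) = Mul(-4, D))
Pow(Add(Mul(Add(2585, -3647), Pow(Add(3776, 4673), -1)), Function('t')(-69, 66)), -1) = Pow(Add(Mul(Add(2585, -3647), Pow(Add(3776, 4673), -1)), Mul(-4, -69)), -1) = Pow(Add(Mul(-1062, Pow(8449, -1)), 276), -1) = Pow(Add(Mul(-1062, Rational(1, 8449)), 276), -1) = Pow(Add(Rational(-1062, 8449), 276), -1) = Pow(Rational(2330862, 8449), -1) = Rational(8449, 2330862)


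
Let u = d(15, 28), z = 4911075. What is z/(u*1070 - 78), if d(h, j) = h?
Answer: 1637025/5324 ≈ 307.48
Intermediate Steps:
u = 15
z/(u*1070 - 78) = 4911075/(15*1070 - 78) = 4911075/(16050 - 78) = 4911075/15972 = 4911075*(1/15972) = 1637025/5324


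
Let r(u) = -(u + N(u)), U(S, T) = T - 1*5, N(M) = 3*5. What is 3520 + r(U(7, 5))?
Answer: 3505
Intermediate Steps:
N(M) = 15
U(S, T) = -5 + T (U(S, T) = T - 5 = -5 + T)
r(u) = -15 - u (r(u) = -(u + 15) = -(15 + u) = -15 - u)
3520 + r(U(7, 5)) = 3520 + (-15 - (-5 + 5)) = 3520 + (-15 - 1*0) = 3520 + (-15 + 0) = 3520 - 15 = 3505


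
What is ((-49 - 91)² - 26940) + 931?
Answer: -6409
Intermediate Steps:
((-49 - 91)² - 26940) + 931 = ((-140)² - 26940) + 931 = (19600 - 26940) + 931 = -7340 + 931 = -6409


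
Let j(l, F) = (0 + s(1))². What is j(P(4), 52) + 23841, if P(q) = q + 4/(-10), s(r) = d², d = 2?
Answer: 23857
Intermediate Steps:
s(r) = 4 (s(r) = 2² = 4)
P(q) = -⅖ + q (P(q) = q + 4*(-⅒) = q - ⅖ = -⅖ + q)
j(l, F) = 16 (j(l, F) = (0 + 4)² = 4² = 16)
j(P(4), 52) + 23841 = 16 + 23841 = 23857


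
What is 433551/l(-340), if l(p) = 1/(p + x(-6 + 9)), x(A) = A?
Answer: -146106687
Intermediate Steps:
l(p) = 1/(3 + p) (l(p) = 1/(p + (-6 + 9)) = 1/(p + 3) = 1/(3 + p))
433551/l(-340) = 433551/(1/(3 - 340)) = 433551/(1/(-337)) = 433551/(-1/337) = 433551*(-337) = -146106687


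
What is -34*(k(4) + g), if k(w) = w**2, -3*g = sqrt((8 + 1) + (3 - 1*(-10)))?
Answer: -544 + 34*sqrt(22)/3 ≈ -490.84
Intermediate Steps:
g = -sqrt(22)/3 (g = -sqrt((8 + 1) + (3 - 1*(-10)))/3 = -sqrt(9 + (3 + 10))/3 = -sqrt(9 + 13)/3 = -sqrt(22)/3 ≈ -1.5635)
-34*(k(4) + g) = -34*(4**2 - sqrt(22)/3) = -34*(16 - sqrt(22)/3) = -544 + 34*sqrt(22)/3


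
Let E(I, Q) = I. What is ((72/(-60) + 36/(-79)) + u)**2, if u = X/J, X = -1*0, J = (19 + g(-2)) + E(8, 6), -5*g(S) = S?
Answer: 427716/156025 ≈ 2.7413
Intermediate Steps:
g(S) = -S/5
J = 137/5 (J = (19 - 1/5*(-2)) + 8 = (19 + 2/5) + 8 = 97/5 + 8 = 137/5 ≈ 27.400)
X = 0
u = 0 (u = 0/(137/5) = 0*(5/137) = 0)
((72/(-60) + 36/(-79)) + u)**2 = ((72/(-60) + 36/(-79)) + 0)**2 = ((72*(-1/60) + 36*(-1/79)) + 0)**2 = ((-6/5 - 36/79) + 0)**2 = (-654/395 + 0)**2 = (-654/395)**2 = 427716/156025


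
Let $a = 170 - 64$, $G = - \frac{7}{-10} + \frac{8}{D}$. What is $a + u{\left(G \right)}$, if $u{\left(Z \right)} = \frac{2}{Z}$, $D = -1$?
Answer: $\frac{7718}{73} \approx 105.73$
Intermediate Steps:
$G = - \frac{73}{10}$ ($G = - \frac{7}{-10} + \frac{8}{-1} = \left(-7\right) \left(- \frac{1}{10}\right) + 8 \left(-1\right) = \frac{7}{10} - 8 = - \frac{73}{10} \approx -7.3$)
$a = 106$
$a + u{\left(G \right)} = 106 + \frac{2}{- \frac{73}{10}} = 106 + 2 \left(- \frac{10}{73}\right) = 106 - \frac{20}{73} = \frac{7718}{73}$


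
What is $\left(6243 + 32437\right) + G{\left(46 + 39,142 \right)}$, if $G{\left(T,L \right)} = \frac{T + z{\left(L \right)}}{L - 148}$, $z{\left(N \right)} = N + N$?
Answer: $\frac{77237}{2} \approx 38619.0$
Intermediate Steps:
$z{\left(N \right)} = 2 N$
$G{\left(T,L \right)} = \frac{T + 2 L}{-148 + L}$ ($G{\left(T,L \right)} = \frac{T + 2 L}{L - 148} = \frac{T + 2 L}{-148 + L}$)
$\left(6243 + 32437\right) + G{\left(46 + 39,142 \right)} = \left(6243 + 32437\right) + \frac{\left(46 + 39\right) + 2 \cdot 142}{-148 + 142} = 38680 + \frac{85 + 284}{-6} = 38680 - \frac{123}{2} = \frac{77237}{2}$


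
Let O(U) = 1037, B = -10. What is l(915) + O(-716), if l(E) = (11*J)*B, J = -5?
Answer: 1587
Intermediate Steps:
l(E) = 550 (l(E) = (11*(-5))*(-10) = -55*(-10) = 550)
l(915) + O(-716) = 550 + 1037 = 1587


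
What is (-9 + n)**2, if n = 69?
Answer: 3600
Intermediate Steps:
(-9 + n)**2 = (-9 + 69)**2 = 60**2 = 3600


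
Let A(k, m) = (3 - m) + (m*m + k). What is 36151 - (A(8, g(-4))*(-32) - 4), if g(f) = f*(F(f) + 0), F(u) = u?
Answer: 44187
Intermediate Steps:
g(f) = f² (g(f) = f*(f + 0) = f*f = f²)
A(k, m) = 3 + k + m² - m (A(k, m) = (3 - m) + (m² + k) = (3 - m) + (k + m²) = 3 + k + m² - m)
36151 - (A(8, g(-4))*(-32) - 4) = 36151 - ((3 + 8 + ((-4)²)² - 1*(-4)²)*(-32) - 4) = 36151 - ((3 + 8 + 16² - 1*16)*(-32) - 4) = 36151 - ((3 + 8 + 256 - 16)*(-32) - 4) = 36151 - (251*(-32) - 4) = 36151 - (-8032 - 4) = 36151 - 1*(-8036) = 36151 + 8036 = 44187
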